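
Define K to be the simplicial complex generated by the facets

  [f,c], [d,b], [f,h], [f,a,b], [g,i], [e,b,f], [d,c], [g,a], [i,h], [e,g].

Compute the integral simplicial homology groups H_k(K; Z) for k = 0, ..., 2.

H_0 ≅ Z,  H_1 ≅ Z^3,  H_2 = 0.

Fix the vertex order a < b < c < d < e < f < g < h < i and write every simplex with vertices in increasing order. Then dim K = 2 and the simplices of K are:

  0-simplices (9): a, b, c, d, e, f, g, h, i
  1-simplices (13): ab, af, ag, bd, be, bf, cd, cf, ef, eg, fh, gi, hi
  2-simplices (2): abf, bef

giving chain groups C_0 ≅ Z^9, C_1 ≅ Z^13, C_2 ≅ Z^2.

Boundary ∂_1: C_1 → C_0 maps an edge to its endpoints' difference, ∂[p,q] = q − p. For instance
  ∂cd = d − c.
As a 9×13 matrix over Z this has rank 8, with invariant factors (1,1,1,1,1,1,1,1).

Boundary ∂_2: C_2 → C_1 sends each 2-simplex [p,q,r] to [q,r] − [p,r] + [p,q]. For instance
  ∂abf = bf − af + ab,
  ∂bef = ef − bf + be.
This gives a 13×2 integer matrix of rank 2; reducing to Smith normal form yields diagonal entries (1,1).

Reading off H_k = ker ∂_k / im ∂_{k+1}:

  H_0: rank C_0 − rank ∂_1 = 9 − 8 = 1, and the invariant factors of ∂_1 are all 1, so H_0 = Z.
  H_1: rank ker ∂_1 − rank ∂_2 = (13 − 8) − 2 = 3, and the invariant factors of ∂_2 are all 1, so H_1 = Z^3.
  H_2: rank ker ∂_2 − rank ∂_3 = (2 − 2) − 0 = 0, and there is no ∂_3, so H_2 = 0.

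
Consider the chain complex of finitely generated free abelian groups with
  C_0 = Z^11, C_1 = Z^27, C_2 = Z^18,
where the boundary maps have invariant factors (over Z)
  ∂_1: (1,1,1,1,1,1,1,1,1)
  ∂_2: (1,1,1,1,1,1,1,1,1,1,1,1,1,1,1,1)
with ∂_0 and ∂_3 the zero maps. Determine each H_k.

H_0 ≅ Z^2,  H_1 ≅ Z^2,  H_2 ≅ Z^2.

H_0: b_0 = 11 − 0 − 9 = 2; torsion from ∂_1 factors > 1: none. So H_0 ≅ Z^2.
H_1: b_1 = 27 − 9 − 16 = 2; torsion from ∂_2 factors > 1: none. So H_1 ≅ Z^2.
H_2: b_2 = 18 − 16 − 0 = 2; torsion from ∂_3 factors > 1: none. So H_2 ≅ Z^2.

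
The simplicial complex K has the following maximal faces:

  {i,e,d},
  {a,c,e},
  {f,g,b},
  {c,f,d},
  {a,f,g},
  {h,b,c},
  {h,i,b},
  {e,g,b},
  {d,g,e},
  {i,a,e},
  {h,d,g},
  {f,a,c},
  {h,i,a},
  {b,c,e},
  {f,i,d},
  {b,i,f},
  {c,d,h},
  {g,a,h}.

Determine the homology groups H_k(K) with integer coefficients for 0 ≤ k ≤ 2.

H_0 ≅ Z,  H_1 ≅ Z^2,  H_2 ≅ Z.

We work with the vertex ordering a < b < c < d < e < f < g < h < i. The simplices of K, each written with vertices in increasing order, are:

  0-simplices (9): a, b, c, d, e, f, g, h, i
  1-simplices (27): ac, ae, af, ag, ah, ai, bc, be, bf, bg, bh, bi, cd, ce, cf, ch, de, df, dg, dh, di, eg, ei, fg, fi, gh, hi
  2-simplices (18): ace, acf, aei, afg, agh, ahi, bce, bch, beg, bfg, bfi, bhi, cdf, cdh, deg, dei, dfi, dgh

giving chain groups C_0 ≅ Z^9, C_1 ≅ Z^27, C_2 ≅ Z^18.

∂_1: C_1 → C_0 is given by ∂[p,q] = [q] − [p]. For instance
  ∂ah = h − a.
The 9×27 boundary matrix has rank 8 and Smith normal form diag(1,1,1,1,1,1,1,1).

∂_2: C_2 → C_1 maps a triangle to the signed sum of its edges. For instance
  ∂ace = ce − ae + ac,
  ∂aei = ei − ai + ae.
The resulting 27×18 matrix has rank 17, and its Smith normal form has invariant factors (1,1,1,1,1,1,1,1,1,1,1,1,1,1,1,1,1).

From H_k ≅ ker(∂_k) / im(∂_{k+1}) we obtain:

  H_0: rank C_0 − rank ∂_1 = 9 − 8 = 1, and the invariant factors of ∂_1 are all 1, so H_0 ≅ Z.
  H_1: rank ker ∂_1 − rank ∂_2 = (27 − 8) − 17 = 2, and the invariant factors of ∂_2 are all 1, so H_1 ≅ Z^2.
  H_2: rank ker ∂_2 − rank ∂_3 = (18 − 17) − 0 = 1, and there is no ∂_3, so H_2 ≅ Z.

As a check, the Euler characteristic is 9 − 27 + 18 = 0, which agrees with 1 − 2 + 1 = 0.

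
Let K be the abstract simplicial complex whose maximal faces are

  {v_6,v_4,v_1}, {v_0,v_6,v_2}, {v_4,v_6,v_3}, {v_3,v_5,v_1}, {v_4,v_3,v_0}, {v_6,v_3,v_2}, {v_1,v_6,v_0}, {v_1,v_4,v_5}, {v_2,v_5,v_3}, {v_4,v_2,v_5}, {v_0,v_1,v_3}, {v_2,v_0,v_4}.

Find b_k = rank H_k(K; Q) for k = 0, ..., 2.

b_0 = 1, b_1 = 0, b_2 = 0.

Take the total order v_0 < v_1 < v_2 < v_3 < v_4 < v_5 < v_6 on the vertex set. Then K (dimension 2) consists of the simplices:

  0-simplices (7): [v_0], [v_1], [v_2], [v_3], [v_4], [v_5], [v_6]
  1-simplices (18): (18 of them)
  2-simplices (12): (12 of them)

Hence C_0 ≅ Z^7, C_1 ≅ Z^18, C_2 ≅ Z^12.

The boundary map ∂_1: C_1 → C_0 is given by ∂[p,q] = [q] − [p]. For instance
  ∂[v_0,v_4] = [v_4] − [v_0].
The resulting 7×18 matrix has rank 6, and its Smith normal form has invariant factors (1,1,1,1,1,1).

The boundary map ∂_2: C_2 → C_1 sends each 2-simplex [p,q,r] to [q,r] − [p,r] + [p,q]. For instance
  ∂[v_3,v_4,v_6] = [v_4,v_6] − [v_3,v_6] + [v_3,v_4],
  ∂[v_0,v_2,v_4] = [v_2,v_4] − [v_0,v_4] + [v_0,v_2].
The resulting 18×12 matrix has rank 12, and its Smith normal form has invariant factors (1,1,1,1,1,1,1,1,1,1,1,2).

From H_k ≅ ker(∂_k) / im(∂_{k+1}) we obtain:

  H_0: rank C_0 − rank ∂_1 = 7 − 6 = 1, and the invariant factors of ∂_1 are all 1, so H_0 = Z.
  H_1: rank ker ∂_1 − rank ∂_2 = (18 − 6) − 12 = 0, and ∂_2 has invariant factor 2 > 1, so H_1 = Z/2Z.
  H_2: rank ker ∂_2 − rank ∂_3 = (12 − 12) − 0 = 0, and there is no ∂_3, so H_2 = 0.

As a check, the Euler characteristic is 7 − 18 + 12 = 1, which agrees with 1 − 0 + 0 = 1.
(K is a triangulation of the real projective plane RP^2.)

Hence the Betti numbers are b_0 = 1, b_1 = 0, b_2 = 0.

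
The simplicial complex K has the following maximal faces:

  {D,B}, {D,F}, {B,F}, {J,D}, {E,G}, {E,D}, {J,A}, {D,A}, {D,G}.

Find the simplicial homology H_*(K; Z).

H_0 ≅ Z,  H_1 ≅ Z^3.

We work with the vertex ordering A < B < D < E < F < G < J. The simplices of K, each written with vertices in increasing order, are:

  0-simplices (7): A, B, D, E, F, G, J
  1-simplices (9): AD, AJ, BD, BF, DE, DF, DG, DJ, EG

Hence C_0 ≅ Z^7, C_1 ≅ Z^9.

The boundary map ∂_1: C_1 → C_0 maps an edge to its endpoints' difference, ∂[p,q] = q − p. For instance
  ∂DF = F − D.
The 7×9 boundary matrix has rank 6 and Smith normal form diag(1,1,1,1,1,1).

Reading off H_k = ker ∂_k / im ∂_{k+1}:

  H_0: rank C_0 − rank ∂_1 = 7 − 6 = 1, and the invariant factors of ∂_1 are all 1, so H_0 ≅ Z.
  H_1: rank ker ∂_1 − rank ∂_2 = (9 − 6) − 0 = 3, and there is no ∂_2, so H_1 ≅ Z^3.

(K is a triangulation of a wedge of 3 circles.)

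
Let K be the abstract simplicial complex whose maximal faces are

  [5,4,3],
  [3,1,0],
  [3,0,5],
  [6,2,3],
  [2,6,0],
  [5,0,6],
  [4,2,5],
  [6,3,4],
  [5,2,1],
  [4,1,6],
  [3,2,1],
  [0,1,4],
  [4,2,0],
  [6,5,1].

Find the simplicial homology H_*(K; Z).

H_0 ≅ Z,  H_1 ≅ Z^2,  H_2 ≅ Z.

Order the vertices as 0 < 1 < 2 < 3 < 4 < 5 < 6. Listing each simplex with vertices in this order, K has dimension 2 with simplices:

  0-simplices (7): [0], [1], [2], [3], [4], [5], [6]
  1-simplices (21): [0,1], [0,2], [0,3], [0,4], [0,5], [0,6], [1,2], [1,3], [1,4], [1,5], [1,6], [2,3], [2,4], [2,5], [2,6], [3,4], [3,5], [3,6], [4,5], [4,6], [5,6]
  2-simplices (14): [0,1,3], [0,1,4], [0,2,4], [0,2,6], [0,3,5], [0,5,6], [1,2,3], [1,2,5], [1,4,6], [1,5,6], [2,3,6], [2,4,5], [3,4,5], [3,4,6]

so the chain groups are C_0 ≅ Z^7, C_1 ≅ Z^21, C_2 ≅ Z^14.

The boundary map ∂_1: C_1 → C_0 is given by ∂[p,q] = [q] − [p].
The resulting 7×21 matrix has rank 6, and its Smith normal form has invariant factors (1,1,1,1,1,1).

Boundary ∂_2: C_2 → C_1 maps a triangle to the signed sum of its edges. For instance
  ∂[3,4,5] = [4,5] − [3,5] + [3,4],
  ∂[3,4,6] = [4,6] − [3,6] + [3,4].
The resulting 21×14 matrix has rank 13, and its Smith normal form has invariant factors (1,1,1,1,1,1,1,1,1,1,1,1,1).

From H_k ≅ ker(∂_k) / im(∂_{k+1}) we obtain:

  H_0: rank C_0 − rank ∂_1 = 7 − 6 = 1, and the invariant factors of ∂_1 are all 1, so H_0 = Z.
  H_1: rank ker ∂_1 − rank ∂_2 = (21 − 6) − 13 = 2, and the invariant factors of ∂_2 are all 1, so H_1 = Z^2.
  H_2: rank ker ∂_2 − rank ∂_3 = (14 − 13) − 0 = 1, and there is no ∂_3, so H_2 = Z.

As a check, the Euler characteristic is 7 − 21 + 14 = 0, which agrees with 1 − 2 + 1 = 0.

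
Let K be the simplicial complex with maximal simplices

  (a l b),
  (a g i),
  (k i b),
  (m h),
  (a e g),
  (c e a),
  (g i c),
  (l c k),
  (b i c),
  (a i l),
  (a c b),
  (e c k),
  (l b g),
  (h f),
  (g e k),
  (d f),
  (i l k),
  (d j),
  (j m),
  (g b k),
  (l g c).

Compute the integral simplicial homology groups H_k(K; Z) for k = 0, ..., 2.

Fix the vertex order a < b < c < d < e < f < g < h < i < j < k < l < m and write every simplex with vertices in increasing order. Then dim K = 2 and the simplices of K are:

  0-simplices (13): a, b, c, d, e, f, g, h, i, j, k, l, m
  1-simplices (29): ab, ac, ae, ag, ai, al, bc, bg, bi, bk, bl, ce, cg, ci, ck, cl, df, dj, eg, ek, fh, gi, gk, gl, hm, ik, il, jm, kl
  2-simplices (16): abc, abl, ace, aeg, agi, ail, bci, bgk, bgl, bik, cek, cgi, cgl, ckl, egk, ikl

so the chain groups are C_0 ≅ Z^13, C_1 ≅ Z^29, C_2 ≅ Z^16.

Boundary ∂_1: C_1 → C_0 maps an edge to its endpoints' difference, ∂[p,q] = q − p.
The 13×29 boundary matrix has rank 11 and Smith normal form diag(1,1,1,1,1,1,1,1,1,1,1).

∂_2: C_2 → C_1 maps a triangle to the signed sum of its edges. For instance
  ∂ikl = kl − il + ik,
  ∂cek = ek − ck + ce.
The 29×16 boundary matrix has rank 15 and Smith normal form diag(1,1,1,1,1,1,1,1,1,1,1,1,1,1,1).

Computing H_k = (kernel of ∂_k) / (image of ∂_{k+1}):

  H_0: rank C_0 − rank ∂_1 = 13 − 11 = 2, and the invariant factors of ∂_1 are all 1, so H_0 = Z^2.
  H_1: rank ker ∂_1 − rank ∂_2 = (29 − 11) − 15 = 3, and the invariant factors of ∂_2 are all 1, so H_1 = Z^3.
  H_2: rank ker ∂_2 − rank ∂_3 = (16 − 15) − 0 = 1, and there is no ∂_3, so H_2 = Z.

As a check, the Euler characteristic is 13 − 29 + 16 = 0, which agrees with 2 − 3 + 1 = 0.

H_0 ≅ Z^2,  H_1 ≅ Z^3,  H_2 ≅ Z.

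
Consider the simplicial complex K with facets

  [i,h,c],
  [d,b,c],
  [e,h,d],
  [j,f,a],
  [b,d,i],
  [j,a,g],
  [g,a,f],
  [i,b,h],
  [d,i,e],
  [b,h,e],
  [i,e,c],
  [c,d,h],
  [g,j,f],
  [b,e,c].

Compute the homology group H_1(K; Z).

H_1 ≅ Z/2.

We work with the vertex ordering a < b < c < d < e < f < g < h < i < j. The simplices of K, each written with vertices in increasing order, are:

  0-simplices (10): a, b, c, d, e, f, g, h, i, j
  1-simplices (21): af, ag, aj, bc, bd, be, bh, bi, cd, ce, ch, ci, de, dh, di, eh, ei, fg, fj, gj, hi
  2-simplices (14): afg, afj, agj, bcd, bce, bdi, beh, bhi, cdh, cei, chi, deh, dei, fgj

Hence C_0 ≅ Z^10, C_1 ≅ Z^21, C_2 ≅ Z^14.

The boundary map ∂_1: C_1 → C_0 sends each edge [p,q] (with p < q) to q − p. For instance
  ∂aj = j − a.
The 10×21 boundary matrix has rank 8 and Smith normal form diag(1,1,1,1,1,1,1,1).

The boundary map ∂_2: C_2 → C_1 maps a triangle to the signed sum of its edges. For instance
  ∂dei = ei − di + de,
  ∂bhi = hi − bi + bh.
This gives a 21×14 integer matrix of rank 13; reducing to Smith normal form yields diagonal entries (1,1,1,1,1,1,1,1,1,1,1,1,2).

From H_k ≅ ker(∂_k) / im(∂_{k+1}) we obtain:

  H_1: rank ker ∂_1 − rank ∂_2 = (21 − 8) − 13 = 0, and ∂_2 has invariant factor 2 > 1, so H_1 ≅ Z/2.

(K is a triangulation of the disjoint union of the real projective plane RP^2 and the 2-sphere S^2.)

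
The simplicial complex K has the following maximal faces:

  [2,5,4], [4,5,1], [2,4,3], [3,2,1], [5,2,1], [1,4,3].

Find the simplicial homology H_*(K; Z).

H_0 ≅ Z,  H_1 = 0,  H_2 ≅ Z.

K has 5 vertices, 9 edges, 6 triangles.
rank ∂_0 = 0, rank ∂_1 = 4 ⇒ b_0 = 5 − 0 − 4 = 1; all invariant factors of ∂_1 are 1 so no torsion. So H_0 = Z.
rank ∂_1 = 4, rank ∂_2 = 5 ⇒ b_1 = 9 − 4 − 5 = 0; all invariant factors of ∂_2 are 1 so no torsion. So H_1 = 0.
rank ∂_2 = 5, rank ∂_3 = 0 ⇒ b_2 = 6 − 5 − 0 = 1. So H_2 = Z.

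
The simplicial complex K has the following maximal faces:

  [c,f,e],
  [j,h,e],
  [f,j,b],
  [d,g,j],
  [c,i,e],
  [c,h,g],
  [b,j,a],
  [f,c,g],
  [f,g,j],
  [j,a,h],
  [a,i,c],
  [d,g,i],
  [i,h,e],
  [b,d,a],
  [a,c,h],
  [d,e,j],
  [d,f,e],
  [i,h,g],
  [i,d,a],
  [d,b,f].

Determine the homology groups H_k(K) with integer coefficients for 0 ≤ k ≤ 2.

Take the total order a < b < c < d < e < f < g < h < i < j on the vertex set. Then K (dimension 2) consists of the simplices:

  0-simplices (10): a, b, c, d, e, f, g, h, i, j
  1-simplices (30): ab, ac, ad, ah, ai, aj, bd, bf, bj, ce, cf, cg, ch, ci, de, df, dg, di, dj, ef, eh, ei, ej, fg, fj, gh, gi, gj, hi, hj
  2-simplices (20): abd, abj, ach, aci, adi, ahj, bdf, bfj, cef, cei, cfg, cgh, def, dej, dgi, dgj, ehi, ehj, fgj, ghi

so the chain groups are C_0 ≅ Z^10, C_1 ≅ Z^30, C_2 ≅ Z^20.

The boundary map ∂_1: C_1 → C_0 is given by ∂[p,q] = [q] − [p]. For instance
  ∂bd = d − b.
As a 10×30 matrix over Z this has rank 9, with invariant factors (1,1,1,1,1,1,1,1,1).

∂_2: C_2 → C_1 acts by ∂[p,q,r] = [q,r] − [p,r] + [p,q]. For instance
  ∂adi = di − ai + ad,
  ∂bdf = df − bf + bd.
The 30×20 boundary matrix has rank 20 and Smith normal form diag(1,1,1,1,1,1,1,1,1,1,1,1,1,1,1,1,1,1,1,2).

Reading off H_k = ker ∂_k / im ∂_{k+1}:

  H_0: rank C_0 − rank ∂_1 = 10 − 9 = 1, and the invariant factors of ∂_1 are all 1, so H_0 = Z.
  H_1: rank ker ∂_1 − rank ∂_2 = (30 − 9) − 20 = 1, and ∂_2 has invariant factor 2 > 1, so H_1 = Z × Z/2.
  H_2: rank ker ∂_2 − rank ∂_3 = (20 − 20) − 0 = 0, and there is no ∂_3, so H_2 = 0.

H_0 = Z,  H_1 = Z × Z/2,  H_2 = 0.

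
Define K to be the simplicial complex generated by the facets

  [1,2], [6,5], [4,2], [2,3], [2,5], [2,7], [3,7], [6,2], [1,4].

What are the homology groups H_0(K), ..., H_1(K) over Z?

Fix the vertex order 1 < 2 < 3 < 4 < 5 < 6 < 7 and write every simplex with vertices in increasing order. Then dim K = 1 and the simplices of K are:

  0-simplices (7): [1], [2], [3], [4], [5], [6], [7]
  1-simplices (9): [1,2], [1,4], [2,3], [2,4], [2,5], [2,6], [2,7], [3,7], [5,6]

Hence C_0 ≅ Z^7, C_1 ≅ Z^9.

The boundary map ∂_1: C_1 → C_0 sends each edge [p,q] (with p < q) to q − p. For instance
  ∂[2,3] = [3] − [2].
As a 7×9 matrix over Z this has rank 6, with invariant factors (1,1,1,1,1,1).

From H_k ≅ ker(∂_k) / im(∂_{k+1}) we obtain:

  H_0: rank C_0 − rank ∂_1 = 7 − 6 = 1, and the invariant factors of ∂_1 are all 1, so H_0 ≅ Z.
  H_1: rank ker ∂_1 − rank ∂_2 = (9 − 6) − 0 = 3, and there is no ∂_2, so H_1 ≅ Z^3.

As a check, the Euler characteristic is 7 − 9 = -2, which agrees with 1 − 3 = -2.

H_0 = Z,  H_1 = Z^3.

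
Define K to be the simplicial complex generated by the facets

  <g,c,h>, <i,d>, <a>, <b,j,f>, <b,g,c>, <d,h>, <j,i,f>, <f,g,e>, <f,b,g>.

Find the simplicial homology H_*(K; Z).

H_0 ≅ Z^2,  H_1 ≅ Z,  H_2 = 0.

Take the total order a < b < c < d < e < f < g < h < i < j on the vertex set. Then K (dimension 2) consists of the simplices:

  0-simplices (10): a, b, c, d, e, f, g, h, i, j
  1-simplices (15): bc, bf, bg, bj, cg, ch, dh, di, ef, eg, fg, fi, fj, gh, ij
  2-simplices (6): bcg, bfg, bfj, cgh, efg, fij

giving chain groups C_0 ≅ Z^10, C_1 ≅ Z^15, C_2 ≅ Z^6.

Boundary ∂_1: C_1 → C_0 sends each edge [p,q] (with p < q) to q − p.
The resulting 10×15 matrix has rank 8, and its Smith normal form has invariant factors (1,1,1,1,1,1,1,1).

Boundary ∂_2: C_2 → C_1 acts by ∂[p,q,r] = [q,r] − [p,r] + [p,q]. For instance
  ∂bcg = cg − bg + bc,
  ∂bfg = fg − bg + bf.
The resulting 15×6 matrix has rank 6, and its Smith normal form has invariant factors (1,1,1,1,1,1).

From H_k ≅ ker(∂_k) / im(∂_{k+1}) we obtain:

  H_0: rank C_0 − rank ∂_1 = 10 − 8 = 2, and the invariant factors of ∂_1 are all 1, so H_0 ≅ Z^2.
  H_1: rank ker ∂_1 − rank ∂_2 = (15 − 8) − 6 = 1, and the invariant factors of ∂_2 are all 1, so H_1 ≅ Z.
  H_2: rank ker ∂_2 − rank ∂_3 = (6 − 6) − 0 = 0, and there is no ∂_3, so H_2 ≅ 0.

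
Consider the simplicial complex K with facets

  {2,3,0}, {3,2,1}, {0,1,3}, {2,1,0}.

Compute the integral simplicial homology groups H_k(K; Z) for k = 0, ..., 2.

H_0 ≅ Z,  H_1 = 0,  H_2 ≅ Z.

Fix the vertex order 0 < 1 < 2 < 3 and write every simplex with vertices in increasing order. Then dim K = 2 and the simplices of K are:

  0-simplices (4): [0], [1], [2], [3]
  1-simplices (6): [0,1], [0,2], [0,3], [1,2], [1,3], [2,3]
  2-simplices (4): [0,1,2], [0,1,3], [0,2,3], [1,2,3]

Hence C_0 ≅ Z^4, C_1 ≅ Z^6, C_2 ≅ Z^4.

∂_1: C_1 → C_0 sends each edge [p,q] (with p < q) to q − p.
The resulting 4×6 matrix has rank 3, and its Smith normal form has invariant factors (1,1,1).

Boundary ∂_2: C_2 → C_1 acts by ∂[p,q,r] = [q,r] − [p,r] + [p,q]. For instance
  ∂[0,1,3] = [1,3] − [0,3] + [0,1],
  ∂[0,1,2] = [1,2] − [0,2] + [0,1].
The resulting 6×4 matrix has rank 3, and its Smith normal form has invariant factors (1,1,1).

Computing H_k = (kernel of ∂_k) / (image of ∂_{k+1}):

  H_0: rank C_0 − rank ∂_1 = 4 − 3 = 1, and the invariant factors of ∂_1 are all 1, so H_0 ≅ Z.
  H_1: rank ker ∂_1 − rank ∂_2 = (6 − 3) − 3 = 0, and the invariant factors of ∂_2 are all 1, so H_1 ≅ 0.
  H_2: rank ker ∂_2 − rank ∂_3 = (4 − 3) − 0 = 1, and there is no ∂_3, so H_2 ≅ Z.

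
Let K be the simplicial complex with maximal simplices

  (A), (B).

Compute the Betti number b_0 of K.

Take the total order A < B on the vertex set. Then K (dimension 0) consists of the simplices:

  0-simplices (2): A, B

Hence C_0 ≅ Z^2.

From H_k ≅ ker(∂_k) / im(∂_{k+1}) we obtain:

  H_0: rank C_0 − rank ∂_1 = 2 − 0 = 2, and there is no ∂_1, so H_0 = Z^2.

Hence the Betti numbers are b_0 = 2.

b_0 = 2.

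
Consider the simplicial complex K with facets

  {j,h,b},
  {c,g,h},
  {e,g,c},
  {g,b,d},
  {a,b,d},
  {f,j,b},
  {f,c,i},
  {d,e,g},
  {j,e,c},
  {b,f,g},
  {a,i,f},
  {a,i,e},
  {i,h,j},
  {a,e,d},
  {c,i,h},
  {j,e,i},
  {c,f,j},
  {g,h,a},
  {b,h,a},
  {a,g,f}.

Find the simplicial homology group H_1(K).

Fix the vertex order a < b < c < d < e < f < g < h < i < j and write every simplex with vertices in increasing order. Then dim K = 2 and the simplices of K are:

  0-simplices (10): a, b, c, d, e, f, g, h, i, j
  1-simplices (30): ab, ad, ae, af, ag, ah, ai, bd, bf, bg, bh, bj, ce, cf, cg, ch, ci, cj, de, dg, eg, ei, ej, fg, fi, fj, gh, hi, hj, ij
  2-simplices (20): abd, abh, ade, aei, afg, afi, agh, bdg, bfg, bfj, bhj, ceg, cej, cfi, cfj, cgh, chi, deg, eij, hij

Hence C_0 ≅ Z^10, C_1 ≅ Z^30, C_2 ≅ Z^20.

∂_1: C_1 → C_0 maps an edge to its endpoints' difference, ∂[p,q] = q − p. For instance
  ∂cg = g − c.
The 10×30 boundary matrix has rank 9 and Smith normal form diag(1,1,1,1,1,1,1,1,1).

∂_2: C_2 → C_1 maps a triangle to the signed sum of its edges. For instance
  ∂aei = ei − ai + ae,
  ∂hij = ij − hj + hi.
This gives a 30×20 integer matrix of rank 20; reducing to Smith normal form yields diagonal entries (1,1,1,1,1,1,1,1,1,1,1,1,1,1,1,1,1,1,1,2).

Computing H_k = (kernel of ∂_k) / (image of ∂_{k+1}):

  H_1: rank ker ∂_1 − rank ∂_2 = (30 − 9) − 20 = 1, and ∂_2 has invariant factor 2 > 1, so H_1 = Z ⊕ Z/2.

(K is a triangulation of the Klein bottle.)

H_1 = Z ⊕ Z/2.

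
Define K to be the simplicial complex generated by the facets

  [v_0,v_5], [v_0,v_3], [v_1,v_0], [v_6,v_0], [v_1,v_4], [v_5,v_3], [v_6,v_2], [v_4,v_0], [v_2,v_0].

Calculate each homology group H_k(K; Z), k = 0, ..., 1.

H_0 ≅ Z,  H_1 ≅ Z^3.

Fix the vertex order v_0 < v_1 < v_2 < v_3 < v_4 < v_5 < v_6 and write every simplex with vertices in increasing order. Then dim K = 1 and the simplices of K are:

  0-simplices (7): [v_0], [v_1], [v_2], [v_3], [v_4], [v_5], [v_6]
  1-simplices (9): [v_0,v_1], [v_0,v_2], [v_0,v_3], [v_0,v_4], [v_0,v_5], [v_0,v_6], [v_1,v_4], [v_2,v_6], [v_3,v_5]

Hence C_0 ≅ Z^7, C_1 ≅ Z^9.

Boundary ∂_1: C_1 → C_0 maps an edge to its endpoints' difference, ∂[p,q] = q − p. For instance
  ∂[v_0,v_3] = [v_3] − [v_0].
This gives a 7×9 integer matrix of rank 6; reducing to Smith normal form yields diagonal entries (1,1,1,1,1,1).

Reading off H_k = ker ∂_k / im ∂_{k+1}:

  H_0: rank C_0 − rank ∂_1 = 7 − 6 = 1, and the invariant factors of ∂_1 are all 1, so H_0 = Z.
  H_1: rank ker ∂_1 − rank ∂_2 = (9 − 6) − 0 = 3, and there is no ∂_2, so H_1 = Z^3.

(K is a triangulation of a wedge of 3 circles.)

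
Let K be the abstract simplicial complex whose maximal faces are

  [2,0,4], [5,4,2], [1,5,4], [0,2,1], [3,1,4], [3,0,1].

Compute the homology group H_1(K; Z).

H_1 = Z.

Order the vertices as 0 < 1 < 2 < 3 < 4 < 5. Listing each simplex with vertices in this order, K has dimension 2 with simplices:

  0-simplices (6): [0], [1], [2], [3], [4], [5]
  1-simplices (12): [0,1], [0,2], [0,3], [0,4], [1,2], [1,3], [1,4], [1,5], [2,4], [2,5], [3,4], [4,5]
  2-simplices (6): [0,1,2], [0,1,3], [0,2,4], [1,3,4], [1,4,5], [2,4,5]

so the chain groups are C_0 ≅ Z^6, C_1 ≅ Z^12, C_2 ≅ Z^6.

Boundary ∂_1: C_1 → C_0 maps an edge to its endpoints' difference, ∂[p,q] = q − p.
This gives a 6×12 integer matrix of rank 5; reducing to Smith normal form yields diagonal entries (1,1,1,1,1).

Boundary ∂_2: C_2 → C_1 acts by ∂[p,q,r] = [q,r] − [p,r] + [p,q]. For instance
  ∂[2,4,5] = [4,5] − [2,5] + [2,4],
  ∂[0,1,3] = [1,3] − [0,3] + [0,1].
As a 12×6 matrix over Z this has rank 6, with invariant factors (1,1,1,1,1,1).

Now H_k = ker ∂_k / im ∂_{k+1}, so:

  H_1: rank ker ∂_1 − rank ∂_2 = (12 − 5) − 6 = 1, and the invariant factors of ∂_2 are all 1, so H_1 ≅ Z.

(K is a triangulation of the cylinder S^1 x I.)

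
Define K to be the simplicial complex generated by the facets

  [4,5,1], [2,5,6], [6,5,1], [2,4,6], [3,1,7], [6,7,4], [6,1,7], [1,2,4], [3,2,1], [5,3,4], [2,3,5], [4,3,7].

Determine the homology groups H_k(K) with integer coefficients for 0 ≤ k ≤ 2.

K has 7 vertices, 18 edges, 12 triangles.
rank ∂_0 = 0, rank ∂_1 = 6 ⇒ b_0 = 7 − 0 − 6 = 1; all invariant factors of ∂_1 are 1 so no torsion. So H_0 ≅ Z.
rank ∂_1 = 6, rank ∂_2 = 12 ⇒ b_1 = 18 − 6 − 12 = 0; ∂_2 has invariant factor(s) [2] giving torsion. So H_1 ≅ Z_2.
rank ∂_2 = 12, rank ∂_3 = 0 ⇒ b_2 = 12 − 12 − 0 = 0. So H_2 ≅ 0.

H_0 = Z,  H_1 = Z_2,  H_2 = 0.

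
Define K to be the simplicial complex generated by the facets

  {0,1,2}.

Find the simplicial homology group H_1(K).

Order the vertices as 0 < 1 < 2. Listing each simplex with vertices in this order, K has dimension 2 with simplices:

  0-simplices (3): [0], [1], [2]
  1-simplices (3): [0,1], [0,2], [1,2]
  2-simplices (1): [0,1,2]

giving chain groups C_0 ≅ Z^3, C_1 ≅ Z^3, C_2 ≅ Z^1.

∂_1: C_1 → C_0 maps an edge to its endpoints' difference, ∂[p,q] = q − p. For instance
  ∂[0,2] = [2] − [0].
As a 3×3 matrix over Z this has rank 2, with invariant factors (1,1).

∂_2: C_2 → C_1 maps a triangle to the signed sum of its edges. For instance
  ∂[0,1,2] = [1,2] − [0,2] + [0,1].
The 3×1 boundary matrix has rank 1 and Smith normal form diag(1).

Computing H_k = (kernel of ∂_k) / (image of ∂_{k+1}):

  H_1: rank ker ∂_1 − rank ∂_2 = (3 − 2) − 1 = 0, and the invariant factors of ∂_2 are all 1, so H_1 ≅ 0.

H_1 = 0.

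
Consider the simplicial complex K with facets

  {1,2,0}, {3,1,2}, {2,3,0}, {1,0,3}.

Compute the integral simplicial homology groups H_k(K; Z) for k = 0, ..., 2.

Order the vertices as 0 < 1 < 2 < 3. Listing each simplex with vertices in this order, K has dimension 2 with simplices:

  0-simplices (4): [0], [1], [2], [3]
  1-simplices (6): [0,1], [0,2], [0,3], [1,2], [1,3], [2,3]
  2-simplices (4): [0,1,2], [0,1,3], [0,2,3], [1,2,3]

so the chain groups are C_0 ≅ Z^4, C_1 ≅ Z^6, C_2 ≅ Z^4.

∂_1: C_1 → C_0 sends each edge [p,q] (with p < q) to q − p.
This gives a 4×6 integer matrix of rank 3; reducing to Smith normal form yields diagonal entries (1,1,1).

The boundary map ∂_2: C_2 → C_1 acts by ∂[p,q,r] = [q,r] − [p,r] + [p,q]. For instance
  ∂[1,2,3] = [2,3] − [1,3] + [1,2],
  ∂[0,2,3] = [2,3] − [0,3] + [0,2].
This gives a 6×4 integer matrix of rank 3; reducing to Smith normal form yields diagonal entries (1,1,1).

Reading off H_k = ker ∂_k / im ∂_{k+1}:

  H_0: rank C_0 − rank ∂_1 = 4 − 3 = 1, and the invariant factors of ∂_1 are all 1, so H_0 ≅ Z.
  H_1: rank ker ∂_1 − rank ∂_2 = (6 − 3) − 3 = 0, and the invariant factors of ∂_2 are all 1, so H_1 ≅ 0.
  H_2: rank ker ∂_2 − rank ∂_3 = (4 − 3) − 0 = 1, and there is no ∂_3, so H_2 ≅ Z.

As a check, the Euler characteristic is 4 − 6 + 4 = 2, which agrees with 1 − 0 + 1 = 2.

H_0 = Z,  H_1 = 0,  H_2 = Z.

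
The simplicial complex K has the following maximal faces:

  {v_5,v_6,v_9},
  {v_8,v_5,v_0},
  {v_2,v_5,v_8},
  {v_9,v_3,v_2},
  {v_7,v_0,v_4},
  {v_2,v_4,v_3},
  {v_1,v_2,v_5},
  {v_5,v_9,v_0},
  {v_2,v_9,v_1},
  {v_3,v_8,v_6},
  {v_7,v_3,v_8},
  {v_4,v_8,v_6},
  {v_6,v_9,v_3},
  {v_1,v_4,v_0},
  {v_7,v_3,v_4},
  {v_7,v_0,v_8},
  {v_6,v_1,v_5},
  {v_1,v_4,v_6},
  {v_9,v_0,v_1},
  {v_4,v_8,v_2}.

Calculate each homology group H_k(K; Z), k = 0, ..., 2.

Fix the vertex order v_0 < v_1 < v_2 < v_3 < v_4 < v_5 < v_6 < v_7 < v_8 < v_9 and write every simplex with vertices in increasing order. Then dim K = 2 and the simplices of K are:

  0-simplices (10): [v_0], [v_1], [v_2], [v_3], [v_4], [v_5], [v_6], [v_7], [v_8], [v_9]
  1-simplices (30): (30 of them)
  2-simplices (20): (20 of them)

Hence C_0 ≅ Z^10, C_1 ≅ Z^30, C_2 ≅ Z^20.

Boundary ∂_1: C_1 → C_0 maps an edge to its endpoints' difference, ∂[p,q] = q − p.
The resulting 10×30 matrix has rank 9, and its Smith normal form has invariant factors (1,1,1,1,1,1,1,1,1).

The boundary map ∂_2: C_2 → C_1 maps a triangle to the signed sum of its edges. For instance
  ∂[v_0,v_7,v_8] = [v_7,v_8] − [v_0,v_8] + [v_0,v_7],
  ∂[v_1,v_4,v_6] = [v_4,v_6] − [v_1,v_6] + [v_1,v_4].
This gives a 30×20 integer matrix of rank 20; reducing to Smith normal form yields diagonal entries (1,1,1,1,1,1,1,1,1,1,1,1,1,1,1,1,1,1,1,2).

From H_k ≅ ker(∂_k) / im(∂_{k+1}) we obtain:

  H_0: rank C_0 − rank ∂_1 = 10 − 9 = 1, and the invariant factors of ∂_1 are all 1, so H_0 ≅ Z.
  H_1: rank ker ∂_1 − rank ∂_2 = (30 − 9) − 20 = 1, and ∂_2 has invariant factor 2 > 1, so H_1 ≅ Z ⊕ Z_2.
  H_2: rank ker ∂_2 − rank ∂_3 = (20 − 20) − 0 = 0, and there is no ∂_3, so H_2 ≅ 0.

As a check, the Euler characteristic is 10 − 30 + 20 = 0, which agrees with 1 − 1 + 0 = 0.
(K is a triangulation of the Klein bottle.)

H_0 ≅ Z,  H_1 ≅ Z ⊕ Z_2,  H_2 = 0.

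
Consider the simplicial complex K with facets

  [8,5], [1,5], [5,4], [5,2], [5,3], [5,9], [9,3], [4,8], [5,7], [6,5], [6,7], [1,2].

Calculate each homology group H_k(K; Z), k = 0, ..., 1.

Order the vertices as 1 < 2 < 3 < 4 < 5 < 6 < 7 < 8 < 9. Listing each simplex with vertices in this order, K has dimension 1 with simplices:

  0-simplices (9): [1], [2], [3], [4], [5], [6], [7], [8], [9]
  1-simplices (12): [1,2], [1,5], [2,5], [3,5], [3,9], [4,5], [4,8], [5,6], [5,7], [5,8], [5,9], [6,7]

Hence C_0 ≅ Z^9, C_1 ≅ Z^12.

∂_1: C_1 → C_0 sends each edge [p,q] (with p < q) to q − p. For instance
  ∂[4,5] = [5] − [4].
The resulting 9×12 matrix has rank 8, and its Smith normal form has invariant factors (1,1,1,1,1,1,1,1).

From H_k ≅ ker(∂_k) / im(∂_{k+1}) we obtain:

  H_0: rank C_0 − rank ∂_1 = 9 − 8 = 1, and the invariant factors of ∂_1 are all 1, so H_0 ≅ Z.
  H_1: rank ker ∂_1 − rank ∂_2 = (12 − 8) − 0 = 4, and there is no ∂_2, so H_1 ≅ Z^4.

(K is a triangulation of a wedge of 4 circles.)

H_0 = Z,  H_1 = Z^4.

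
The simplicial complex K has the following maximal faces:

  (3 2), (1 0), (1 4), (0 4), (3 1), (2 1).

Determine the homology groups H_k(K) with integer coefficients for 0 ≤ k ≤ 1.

We work with the vertex ordering 0 < 1 < 2 < 3 < 4. The simplices of K, each written with vertices in increasing order, are:

  0-simplices (5): [0], [1], [2], [3], [4]
  1-simplices (6): [0,1], [0,4], [1,2], [1,3], [1,4], [2,3]

so the chain groups are C_0 ≅ Z^5, C_1 ≅ Z^6.

∂_1: C_1 → C_0 maps an edge to its endpoints' difference, ∂[p,q] = q − p.
The resulting 5×6 matrix has rank 4, and its Smith normal form has invariant factors (1,1,1,1).

Now H_k = ker ∂_k / im ∂_{k+1}, so:

  H_0: rank C_0 − rank ∂_1 = 5 − 4 = 1, and the invariant factors of ∂_1 are all 1, so H_0 = Z.
  H_1: rank ker ∂_1 − rank ∂_2 = (6 − 4) − 0 = 2, and there is no ∂_2, so H_1 = Z^2.

H_0 ≅ Z,  H_1 ≅ Z^2.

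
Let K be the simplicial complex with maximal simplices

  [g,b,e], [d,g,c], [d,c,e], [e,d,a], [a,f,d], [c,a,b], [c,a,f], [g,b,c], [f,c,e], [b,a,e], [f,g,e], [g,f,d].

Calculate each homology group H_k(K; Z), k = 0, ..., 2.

Fix the vertex order a < b < c < d < e < f < g and write every simplex with vertices in increasing order. Then dim K = 2 and the simplices of K are:

  0-simplices (7): a, b, c, d, e, f, g
  1-simplices (18): ab, ac, ad, ae, af, bc, be, bg, cd, ce, cf, cg, de, df, dg, ef, eg, fg
  2-simplices (12): abc, abe, acf, ade, adf, bcg, beg, cde, cdg, cef, dfg, efg

giving chain groups C_0 ≅ Z^7, C_1 ≅ Z^18, C_2 ≅ Z^12.

The boundary map ∂_1: C_1 → C_0 sends each edge [p,q] (with p < q) to q − p.
The 7×18 boundary matrix has rank 6 and Smith normal form diag(1,1,1,1,1,1).

∂_2: C_2 → C_1 acts by ∂[p,q,r] = [q,r] − [p,r] + [p,q]. For instance
  ∂dfg = fg − dg + df,
  ∂bcg = cg − bg + bc.
This gives a 18×12 integer matrix of rank 12; reducing to Smith normal form yields diagonal entries (1,1,1,1,1,1,1,1,1,1,1,2).

From H_k ≅ ker(∂_k) / im(∂_{k+1}) we obtain:

  H_0: rank C_0 − rank ∂_1 = 7 − 6 = 1, and the invariant factors of ∂_1 are all 1, so H_0 = Z.
  H_1: rank ker ∂_1 − rank ∂_2 = (18 − 6) − 12 = 0, and ∂_2 has invariant factor 2 > 1, so H_1 = Z/2Z.
  H_2: rank ker ∂_2 − rank ∂_3 = (12 − 12) − 0 = 0, and there is no ∂_3, so H_2 = 0.

As a check, the Euler characteristic is 7 − 18 + 12 = 1, which agrees with 1 − 0 + 0 = 1.

H_0 ≅ Z,  H_1 ≅ Z/2Z,  H_2 = 0.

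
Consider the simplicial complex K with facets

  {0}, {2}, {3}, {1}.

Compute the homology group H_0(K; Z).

We work with the vertex ordering 0 < 1 < 2 < 3. The simplices of K, each written with vertices in increasing order, are:

  0-simplices (4): [0], [1], [2], [3]

so the chain groups are C_0 ≅ Z^4.

From H_k ≅ ker(∂_k) / im(∂_{k+1}) we obtain:

  H_0: rank C_0 − rank ∂_1 = 4 − 0 = 4, and there is no ∂_1, so H_0 = Z^4.

H_0 ≅ Z^4.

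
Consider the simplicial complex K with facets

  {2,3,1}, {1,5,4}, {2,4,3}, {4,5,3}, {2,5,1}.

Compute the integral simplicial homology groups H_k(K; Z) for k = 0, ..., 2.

H_0 = Z,  H_1 = Z,  H_2 = 0.

K has 5 vertices, 10 edges, 5 triangles.
rank ∂_0 = 0, rank ∂_1 = 4 ⇒ b_0 = 5 − 0 − 4 = 1; all invariant factors of ∂_1 are 1 so no torsion. So H_0 = Z.
rank ∂_1 = 4, rank ∂_2 = 5 ⇒ b_1 = 10 − 4 − 5 = 1; all invariant factors of ∂_2 are 1 so no torsion. So H_1 = Z.
rank ∂_2 = 5, rank ∂_3 = 0 ⇒ b_2 = 5 − 5 − 0 = 0. So H_2 = 0.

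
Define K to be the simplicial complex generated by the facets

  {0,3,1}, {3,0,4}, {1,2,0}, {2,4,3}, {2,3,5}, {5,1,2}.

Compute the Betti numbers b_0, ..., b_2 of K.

b_0 = 1, b_1 = 1, b_2 = 0.

Take the total order 0 < 1 < 2 < 3 < 4 < 5 on the vertex set. Then K (dimension 2) consists of the simplices:

  0-simplices (6): [0], [1], [2], [3], [4], [5]
  1-simplices (12): [0,1], [0,2], [0,3], [0,4], [1,2], [1,3], [1,5], [2,3], [2,4], [2,5], [3,4], [3,5]
  2-simplices (6): [0,1,2], [0,1,3], [0,3,4], [1,2,5], [2,3,4], [2,3,5]

so the chain groups are C_0 ≅ Z^6, C_1 ≅ Z^12, C_2 ≅ Z^6.

The boundary map ∂_1: C_1 → C_0 is given by ∂[p,q] = [q] − [p].
This gives a 6×12 integer matrix of rank 5; reducing to Smith normal form yields diagonal entries (1,1,1,1,1).

Boundary ∂_2: C_2 → C_1 acts by ∂[p,q,r] = [q,r] − [p,r] + [p,q]. For instance
  ∂[0,1,3] = [1,3] − [0,3] + [0,1],
  ∂[1,2,5] = [2,5] − [1,5] + [1,2].
As a 12×6 matrix over Z this has rank 6, with invariant factors (1,1,1,1,1,1).

From H_k ≅ ker(∂_k) / im(∂_{k+1}) we obtain:

  H_0: rank C_0 − rank ∂_1 = 6 − 5 = 1, and the invariant factors of ∂_1 are all 1, so H_0 ≅ Z.
  H_1: rank ker ∂_1 − rank ∂_2 = (12 − 5) − 6 = 1, and the invariant factors of ∂_2 are all 1, so H_1 ≅ Z.
  H_2: rank ker ∂_2 − rank ∂_3 = (6 − 6) − 0 = 0, and there is no ∂_3, so H_2 ≅ 0.

Hence the Betti numbers are b_0 = 1, b_1 = 1, b_2 = 0.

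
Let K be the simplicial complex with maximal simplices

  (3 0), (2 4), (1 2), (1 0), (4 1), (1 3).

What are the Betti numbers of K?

K has 5 vertices, 6 edges.
rank ∂_0 = 0, rank ∂_1 = 4 ⇒ b_0 = 5 − 0 − 4 = 1; all invariant factors of ∂_1 are 1 so no torsion. So H_0 ≅ Z.
rank ∂_1 = 4, rank ∂_2 = 0 ⇒ b_1 = 6 − 4 − 0 = 2. So H_1 ≅ Z^2.

b_0 = 1, b_1 = 2.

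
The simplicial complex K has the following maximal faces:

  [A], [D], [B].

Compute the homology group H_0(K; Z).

K has 3 vertices.
rank ∂_0 = 0, rank ∂_1 = 0 ⇒ b_0 = 3 − 0 − 0 = 3. So H_0 ≅ Z^3.

H_0 = Z^3.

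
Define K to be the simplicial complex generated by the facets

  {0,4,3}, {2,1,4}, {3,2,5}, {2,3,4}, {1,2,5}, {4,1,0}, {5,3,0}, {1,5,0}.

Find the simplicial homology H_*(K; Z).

K has 6 vertices, 12 edges, 8 triangles.
rank ∂_0 = 0, rank ∂_1 = 5 ⇒ b_0 = 6 − 0 − 5 = 1; all invariant factors of ∂_1 are 1 so no torsion. So H_0 = Z.
rank ∂_1 = 5, rank ∂_2 = 7 ⇒ b_1 = 12 − 5 − 7 = 0; all invariant factors of ∂_2 are 1 so no torsion. So H_1 = 0.
rank ∂_2 = 7, rank ∂_3 = 0 ⇒ b_2 = 8 − 7 − 0 = 1. So H_2 = Z.

H_0 = Z,  H_1 = 0,  H_2 = Z.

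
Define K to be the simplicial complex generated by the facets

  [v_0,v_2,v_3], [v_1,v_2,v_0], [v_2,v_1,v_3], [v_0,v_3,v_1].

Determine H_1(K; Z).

We work with the vertex ordering v_0 < v_1 < v_2 < v_3. The simplices of K, each written with vertices in increasing order, are:

  0-simplices (4): [v_0], [v_1], [v_2], [v_3]
  1-simplices (6): [v_0,v_1], [v_0,v_2], [v_0,v_3], [v_1,v_2], [v_1,v_3], [v_2,v_3]
  2-simplices (4): [v_0,v_1,v_2], [v_0,v_1,v_3], [v_0,v_2,v_3], [v_1,v_2,v_3]

giving chain groups C_0 ≅ Z^4, C_1 ≅ Z^6, C_2 ≅ Z^4.

The boundary map ∂_1: C_1 → C_0 maps an edge to its endpoints' difference, ∂[p,q] = q − p. For instance
  ∂[v_0,v_1] = [v_1] − [v_0].
As a 4×6 matrix over Z this has rank 3, with invariant factors (1,1,1).

Boundary ∂_2: C_2 → C_1 acts by ∂[p,q,r] = [q,r] − [p,r] + [p,q]. For instance
  ∂[v_0,v_1,v_3] = [v_1,v_3] − [v_0,v_3] + [v_0,v_1],
  ∂[v_0,v_1,v_2] = [v_1,v_2] − [v_0,v_2] + [v_0,v_1].
The 6×4 boundary matrix has rank 3 and Smith normal form diag(1,1,1).

Now H_k = ker ∂_k / im ∂_{k+1}, so:

  H_1: rank ker ∂_1 − rank ∂_2 = (6 − 3) − 3 = 0, and the invariant factors of ∂_2 are all 1, so H_1 ≅ 0.

H_1 = 0.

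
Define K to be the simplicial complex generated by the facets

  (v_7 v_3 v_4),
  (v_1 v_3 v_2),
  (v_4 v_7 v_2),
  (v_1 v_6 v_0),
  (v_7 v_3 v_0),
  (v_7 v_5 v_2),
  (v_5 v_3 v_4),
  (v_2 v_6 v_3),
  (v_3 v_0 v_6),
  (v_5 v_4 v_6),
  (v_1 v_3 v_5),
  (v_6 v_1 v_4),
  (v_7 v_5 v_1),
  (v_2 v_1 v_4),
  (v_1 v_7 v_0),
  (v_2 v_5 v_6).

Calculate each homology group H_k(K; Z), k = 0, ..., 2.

H_0 ≅ Z,  H_1 ≅ Z^2,  H_2 ≅ Z.

K has 8 vertices, 24 edges, 16 triangles.
rank ∂_0 = 0, rank ∂_1 = 7 ⇒ b_0 = 8 − 0 − 7 = 1; all invariant factors of ∂_1 are 1 so no torsion. So H_0 ≅ Z.
rank ∂_1 = 7, rank ∂_2 = 15 ⇒ b_1 = 24 − 7 − 15 = 2; all invariant factors of ∂_2 are 1 so no torsion. So H_1 ≅ Z^2.
rank ∂_2 = 15, rank ∂_3 = 0 ⇒ b_2 = 16 − 15 − 0 = 1. So H_2 ≅ Z.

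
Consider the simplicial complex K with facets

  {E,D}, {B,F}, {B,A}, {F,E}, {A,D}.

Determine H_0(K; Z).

H_0 = Z.

Order the vertices as A < B < D < E < F. Listing each simplex with vertices in this order, K has dimension 1 with simplices:

  0-simplices (5): A, B, D, E, F
  1-simplices (5): AB, AD, BF, DE, EF

giving chain groups C_0 ≅ Z^5, C_1 ≅ Z^5.

∂_1: C_1 → C_0 is given by ∂[p,q] = [q] − [p].
The 5×5 boundary matrix has rank 4 and Smith normal form diag(1,1,1,1).

Now H_k = ker ∂_k / im ∂_{k+1}, so:

  H_0: rank C_0 − rank ∂_1 = 5 − 4 = 1, and the invariant factors of ∂_1 are all 1, so H_0 ≅ Z.

(K is a triangulation of the circle S^1.)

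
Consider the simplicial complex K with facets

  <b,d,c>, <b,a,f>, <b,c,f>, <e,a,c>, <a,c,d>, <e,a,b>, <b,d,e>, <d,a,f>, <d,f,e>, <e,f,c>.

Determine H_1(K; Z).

We work with the vertex ordering a < b < c < d < e < f. The simplices of K, each written with vertices in increasing order, are:

  0-simplices (6): a, b, c, d, e, f
  1-simplices (15): ab, ac, ad, ae, af, bc, bd, be, bf, cd, ce, cf, de, df, ef
  2-simplices (10): abe, abf, acd, ace, adf, bcd, bcf, bde, cef, def

so the chain groups are C_0 ≅ Z^6, C_1 ≅ Z^15, C_2 ≅ Z^10.

∂_1: C_1 → C_0 maps an edge to its endpoints' difference, ∂[p,q] = q − p.
This gives a 6×15 integer matrix of rank 5; reducing to Smith normal form yields diagonal entries (1,1,1,1,1).

∂_2: C_2 → C_1 acts by ∂[p,q,r] = [q,r] − [p,r] + [p,q]. For instance
  ∂abe = be − ae + ab,
  ∂abf = bf − af + ab.
As a 15×10 matrix over Z this has rank 10, with invariant factors (1,1,1,1,1,1,1,1,1,2).

Computing H_k = (kernel of ∂_k) / (image of ∂_{k+1}):

  H_1: rank ker ∂_1 − rank ∂_2 = (15 − 5) − 10 = 0, and ∂_2 has invariant factor 2 > 1, so H_1 ≅ Z/2.

(K is a triangulation of the real projective plane RP^2.)

H_1 ≅ Z/2.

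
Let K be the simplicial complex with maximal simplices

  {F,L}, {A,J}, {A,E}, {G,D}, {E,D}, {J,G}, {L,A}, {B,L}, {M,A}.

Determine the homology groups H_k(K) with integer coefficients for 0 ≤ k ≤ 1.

Fix the vertex order A < B < D < E < F < G < J < L < M and write every simplex with vertices in increasing order. Then dim K = 1 and the simplices of K are:

  0-simplices (9): A, B, D, E, F, G, J, L, M
  1-simplices (9): AE, AJ, AL, AM, BL, DE, DG, FL, GJ

giving chain groups C_0 ≅ Z^9, C_1 ≅ Z^9.

The boundary map ∂_1: C_1 → C_0 is given by ∂[p,q] = [q] − [p].
As a 9×9 matrix over Z this has rank 8, with invariant factors (1,1,1,1,1,1,1,1).

Computing H_k = (kernel of ∂_k) / (image of ∂_{k+1}):

  H_0: rank C_0 − rank ∂_1 = 9 − 8 = 1, and the invariant factors of ∂_1 are all 1, so H_0 = Z.
  H_1: rank ker ∂_1 − rank ∂_2 = (9 − 8) − 0 = 1, and there is no ∂_2, so H_1 = Z.

H_0 = Z,  H_1 = Z.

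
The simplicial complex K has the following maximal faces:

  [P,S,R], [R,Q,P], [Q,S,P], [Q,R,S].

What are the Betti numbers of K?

b_0 = 1, b_1 = 0, b_2 = 1.

K has 4 vertices, 6 edges, 4 triangles.
rank ∂_0 = 0, rank ∂_1 = 3 ⇒ b_0 = 4 − 0 − 3 = 1; all invariant factors of ∂_1 are 1 so no torsion. So H_0 = Z.
rank ∂_1 = 3, rank ∂_2 = 3 ⇒ b_1 = 6 − 3 − 3 = 0; all invariant factors of ∂_2 are 1 so no torsion. So H_1 = 0.
rank ∂_2 = 3, rank ∂_3 = 0 ⇒ b_2 = 4 − 3 − 0 = 1. So H_2 = Z.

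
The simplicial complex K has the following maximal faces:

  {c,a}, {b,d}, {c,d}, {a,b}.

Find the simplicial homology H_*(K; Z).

Fix the vertex order a < b < c < d and write every simplex with vertices in increasing order. Then dim K = 1 and the simplices of K are:

  0-simplices (4): a, b, c, d
  1-simplices (4): ab, ac, bd, cd

Hence C_0 ≅ Z^4, C_1 ≅ Z^4.

∂_1: C_1 → C_0 maps an edge to its endpoints' difference, ∂[p,q] = q − p.
The resulting 4×4 matrix has rank 3, and its Smith normal form has invariant factors (1,1,1).

Now H_k = ker ∂_k / im ∂_{k+1}, so:

  H_0: rank C_0 − rank ∂_1 = 4 − 3 = 1, and the invariant factors of ∂_1 are all 1, so H_0 ≅ Z.
  H_1: rank ker ∂_1 − rank ∂_2 = (4 − 3) − 0 = 1, and there is no ∂_2, so H_1 ≅ Z.

(K is a triangulation of the circle S^1.)

H_0 = Z,  H_1 = Z.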